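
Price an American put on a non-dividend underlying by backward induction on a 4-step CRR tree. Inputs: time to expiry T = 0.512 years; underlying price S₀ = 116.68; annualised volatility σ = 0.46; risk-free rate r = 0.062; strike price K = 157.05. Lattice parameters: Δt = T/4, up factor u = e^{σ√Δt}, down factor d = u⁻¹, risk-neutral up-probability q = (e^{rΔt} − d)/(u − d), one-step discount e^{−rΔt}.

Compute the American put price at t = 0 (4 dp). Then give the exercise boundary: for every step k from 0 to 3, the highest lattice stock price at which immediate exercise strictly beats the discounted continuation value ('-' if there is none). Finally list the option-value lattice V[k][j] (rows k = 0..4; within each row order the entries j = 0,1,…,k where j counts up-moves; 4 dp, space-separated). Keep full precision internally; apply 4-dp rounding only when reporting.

price = 42.1459
boundary = - 98.9743 116.6800 98.9743
tree:
42.1459
58.0757 25.7932
73.0946 40.3700 10.6186
85.8344 58.0757 20.7044 0.0000
96.6411 73.0946 40.3700 0.0000 0.0000

Δt=0.12800, u=1.17889, d=0.84825, q=0.48305, disc=e^(-rΔt)=0.99210
k=4 terminal: V=max(K-S,0) → 96.6411 73.0946 40.3700 0.0000 0.0000
k=3: j=0 S=71.2156 intr=85.8344 cont=84.5930 V=85.8344[EX]; j=1 S=98.9743 intr=58.0757 cont=56.8343 V=58.0757[EX]; j=2 S=137.5531 intr=19.4969 cont=20.7044 V=20.7044[hold]; j=3 S=191.1692 intr=0.0000 cont=0.0000 V=0.0000[hold]  S*(3)=98.9743
k=2: j=0 S=83.9554 intr=73.0946 cont=71.8532 V=73.0946[EX]; j=1 S=116.6800 intr=40.3700 cont=39.7073 V=40.3700[EX]; j=2 S=162.1601 intr=0.0000 cont=10.6186 V=10.6186[hold]  S*(2)=116.6800
k=1: j=0 S=98.9743 intr=58.0757 cont=56.8343 V=58.0757[EX]; j=1 S=137.5531 intr=19.4969 cont=25.7932 V=25.7932[hold]  S*(1)=98.9743
k=0: j=0 S=116.6800 intr=40.3700 cont=42.1459 V=42.1459[hold]  S*(0)=-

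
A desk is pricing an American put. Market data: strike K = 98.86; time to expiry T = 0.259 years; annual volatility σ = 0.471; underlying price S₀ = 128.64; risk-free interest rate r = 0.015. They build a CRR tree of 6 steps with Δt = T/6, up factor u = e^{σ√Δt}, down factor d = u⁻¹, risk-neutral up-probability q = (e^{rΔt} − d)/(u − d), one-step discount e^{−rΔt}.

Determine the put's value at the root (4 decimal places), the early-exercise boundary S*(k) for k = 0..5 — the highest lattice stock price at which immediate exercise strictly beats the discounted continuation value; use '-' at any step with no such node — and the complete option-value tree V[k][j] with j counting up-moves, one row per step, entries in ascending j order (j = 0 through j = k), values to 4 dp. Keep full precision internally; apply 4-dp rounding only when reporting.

params: Δt=0.04317 u=1.10281 d=0.90678 q=0.47886 e^(-rΔt)=0.99935
t_6 payoffs: 27.3476 11.8879 0.0000 0.0000 0.0000 0.0000 0.0000
t_5: node(5,0) S=78.8643 payoff=19.9957 vs cont=19.9317 → 19.9957 [stop]  node(5,1) S=95.9133 payoff=2.9467 vs cont=6.1913 → 6.1913 [wait]  node(5,2) S=116.6479 payoff=0.0000 vs cont=0.0000 → 0.0000 [wait]  node(5,3) S=141.8649 payoff=0.0000 vs cont=0.0000 → 0.0000 [wait]  node(5,4) S=172.5334 payoff=0.0000 vs cont=0.0000 → 0.0000 [wait]  node(5,5) S=209.8318 payoff=0.0000 vs cont=0.0000 → 0.0000 [wait]  ⇒ S*(5)=78.8643
t_4: node(4,0) S=86.9721 payoff=11.8879 vs cont=13.3766 → 13.3766 [wait]  node(4,1) S=105.7737 payoff=0.0000 vs cont=3.2244 → 3.2244 [wait]  node(4,2) S=128.6400 payoff=0.0000 vs cont=0.0000 → 0.0000 [wait]  node(4,3) S=156.4495 payoff=0.0000 vs cont=0.0000 → 0.0000 [wait]  node(4,4) S=190.2709 payoff=0.0000 vs cont=0.0000 → 0.0000 [wait]  ⇒ S*(4)=-
t_3: node(3,0) S=95.9133 payoff=2.9467 vs cont=8.5097 → 8.5097 [wait]  node(3,1) S=116.6479 payoff=0.0000 vs cont=1.6793 → 1.6793 [wait]  node(3,2) S=141.8649 payoff=0.0000 vs cont=0.0000 → 0.0000 [wait]  node(3,3) S=172.5334 payoff=0.0000 vs cont=0.0000 → 0.0000 [wait]  ⇒ S*(3)=-
t_2: node(2,0) S=105.7737 payoff=0.0000 vs cont=5.2355 → 5.2355 [wait]  node(2,1) S=128.6400 payoff=0.0000 vs cont=0.8746 → 0.8746 [wait]  node(2,2) S=156.4495 payoff=0.0000 vs cont=0.0000 → 0.0000 [wait]  ⇒ S*(2)=-
t_1: node(1,0) S=116.6479 payoff=0.0000 vs cont=3.1452 → 3.1452 [wait]  node(1,1) S=141.8649 payoff=0.0000 vs cont=0.4555 → 0.4555 [wait]  ⇒ S*(1)=-
t_0: node(0,0) S=128.6400 payoff=0.0000 vs cont=1.8560 → 1.8560 [wait]  ⇒ S*(0)=-

price = 1.8560
boundary = - - - - - 78.8643
tree:
1.8560
3.1452 0.4555
5.2355 0.8746 0.0000
8.5097 1.6793 0.0000 0.0000
13.3766 3.2244 0.0000 0.0000 0.0000
19.9957 6.1913 0.0000 0.0000 0.0000 0.0000
27.3476 11.8879 0.0000 0.0000 0.0000 0.0000 0.0000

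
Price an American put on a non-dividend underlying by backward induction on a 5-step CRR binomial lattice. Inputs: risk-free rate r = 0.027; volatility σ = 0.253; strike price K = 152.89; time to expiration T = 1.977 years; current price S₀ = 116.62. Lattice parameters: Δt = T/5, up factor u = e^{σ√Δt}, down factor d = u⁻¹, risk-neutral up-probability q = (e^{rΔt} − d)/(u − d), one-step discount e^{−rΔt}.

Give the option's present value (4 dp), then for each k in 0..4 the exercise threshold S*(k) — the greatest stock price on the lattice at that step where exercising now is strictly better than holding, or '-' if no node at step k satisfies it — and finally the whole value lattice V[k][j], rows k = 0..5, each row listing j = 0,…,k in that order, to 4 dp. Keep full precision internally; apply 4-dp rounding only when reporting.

price = 39.0563
boundary = - 99.4676 84.8380 99.4676 116.6200
tree:
39.0563
53.4224 25.1842
68.0520 37.5566 13.0535
80.5299 53.4224 22.1153 4.0517
91.1726 68.0520 36.2700 8.0916 0.0000
100.2499 80.5299 53.4224 16.1598 0.0000 0.0000

params: Δt=0.39540 u=1.17244 d=0.85292 q=0.49390 e^(-rΔt)=0.98938
t_5 payoffs: 100.2499 80.5299 53.4224 16.1598 0.0000 0.0000
t_4: node(4,0) S=61.7174 payoff=91.1726 vs cont=89.5490 → 91.1726 [stop]  node(4,1) S=84.8380 payoff=68.0520 vs cont=66.4284 → 68.0520 [stop]  node(4,2) S=116.6200 payoff=36.2700 vs cont=34.6465 → 36.2700 [stop]  node(4,3) S=160.3081 payoff=0.0000 vs cont=8.0916 → 8.0916 [wait]  node(4,4) S=220.3627 payoff=0.0000 vs cont=0.0000 → 0.0000 [wait]  ⇒ S*(4)=116.6200
t_3: node(3,0) S=72.3601 payoff=80.5299 vs cont=78.9063 → 80.5299 [stop]  node(3,1) S=99.4676 payoff=53.4224 vs cont=51.7988 → 53.4224 [stop]  node(3,2) S=136.7302 payoff=16.1598 vs cont=22.1153 → 22.1153 [wait]  node(3,3) S=187.9520 payoff=0.0000 vs cont=4.0517 → 4.0517 [wait]  ⇒ S*(3)=99.4676
t_2: node(2,0) S=84.8380 payoff=68.0520 vs cont=66.4284 → 68.0520 [stop]  node(2,1) S=116.6200 payoff=36.2700 vs cont=37.5566 → 37.5566 [wait]  node(2,2) S=160.3081 payoff=0.0000 vs cont=13.0535 → 13.0535 [wait]  ⇒ S*(2)=84.8380
t_1: node(1,0) S=99.4676 payoff=53.4224 vs cont=52.4275 → 53.4224 [stop]  node(1,1) S=136.7302 payoff=16.1598 vs cont=25.1842 → 25.1842 [wait]  ⇒ S*(1)=99.4676
t_0: node(0,0) S=116.6200 payoff=36.2700 vs cont=39.0563 → 39.0563 [wait]  ⇒ S*(0)=-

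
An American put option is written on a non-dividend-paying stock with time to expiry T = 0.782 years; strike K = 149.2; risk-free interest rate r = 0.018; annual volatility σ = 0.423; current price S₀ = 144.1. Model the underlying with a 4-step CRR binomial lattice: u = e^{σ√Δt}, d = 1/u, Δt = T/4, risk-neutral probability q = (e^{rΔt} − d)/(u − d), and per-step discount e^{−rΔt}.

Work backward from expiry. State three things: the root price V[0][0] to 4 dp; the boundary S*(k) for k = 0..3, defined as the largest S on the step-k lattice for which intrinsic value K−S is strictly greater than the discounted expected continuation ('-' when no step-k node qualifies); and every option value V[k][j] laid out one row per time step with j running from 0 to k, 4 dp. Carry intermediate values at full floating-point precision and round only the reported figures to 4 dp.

params: Δt=0.19550 u=1.20566 d=0.82942 q=0.46275 e^(-rΔt)=0.99649
t_4 payoffs: 81.0042 50.0687 5.1000 0.0000 0.0000
t_3: node(3,0) S=82.2213 payoff=66.9787 vs cont=66.4546 → 66.9787 [stop]  node(3,1) S=119.5191 payoff=29.6809 vs cont=29.1568 → 29.6809 [stop]  node(3,2) S=173.7363 payoff=0.0000 vs cont=2.7304 → 2.7304 [wait]  node(3,3) S=252.5478 payoff=0.0000 vs cont=0.0000 → 0.0000 [wait]  ⇒ S*(3)=119.5191
t_2: node(2,0) S=99.1313 payoff=50.0687 vs cont=49.5446 → 50.0687 [stop]  node(2,1) S=144.1000 payoff=5.1000 vs cont=17.1491 → 17.1491 [wait]  node(2,2) S=209.4677 payoff=0.0000 vs cont=1.4617 → 1.4617 [wait]  ⇒ S*(2)=99.1313
t_1: node(1,0) S=119.5191 payoff=29.6809 vs cont=34.7129 → 34.7129 [wait]  node(1,1) S=173.7363 payoff=0.0000 vs cont=9.8551 → 9.8551 [wait]  ⇒ S*(1)=-
t_0: node(0,0) S=144.1000 payoff=5.1000 vs cont=23.1285 → 23.1285 [wait]  ⇒ S*(0)=-

price = 23.1285
boundary = - - 99.1313 119.5191
tree:
23.1285
34.7129 9.8551
50.0687 17.1491 1.4617
66.9787 29.6809 2.7304 0.0000
81.0042 50.0687 5.1000 0.0000 0.0000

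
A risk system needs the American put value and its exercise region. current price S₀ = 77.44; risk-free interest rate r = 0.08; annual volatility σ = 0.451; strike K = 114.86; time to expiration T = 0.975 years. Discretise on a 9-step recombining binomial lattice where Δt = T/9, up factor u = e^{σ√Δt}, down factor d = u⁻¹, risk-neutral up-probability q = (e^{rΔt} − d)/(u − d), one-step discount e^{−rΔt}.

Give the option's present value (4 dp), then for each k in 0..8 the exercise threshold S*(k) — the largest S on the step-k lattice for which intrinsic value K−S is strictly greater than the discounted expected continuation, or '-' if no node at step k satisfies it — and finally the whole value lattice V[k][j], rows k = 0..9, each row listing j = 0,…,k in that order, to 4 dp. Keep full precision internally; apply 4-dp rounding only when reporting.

price = 38.1466
boundary = - 66.7571 57.5480 66.7571 77.4400 66.7571 77.4400 89.8324 77.4400
tree:
38.1466
48.1029 28.5482
57.3120 37.6840 19.6265
65.2508 48.1029 27.6000 11.7463
72.0944 57.3120 37.4200 17.9557 5.5471
77.9939 65.2508 48.1029 26.4971 9.4600 1.6078
83.0796 72.0944 57.3120 37.4200 15.6953 3.1936 0.0000
87.4637 77.9939 65.2508 48.1029 25.0276 6.3435 0.0000 0.0000
91.2430 83.0796 72.0944 57.3120 37.4200 12.6001 0.0000 0.0000 0.0000
94.5010 87.4637 77.9939 65.2508 48.1029 25.0276 0.0000 0.0000 0.0000 0.0000

Δt=0.10833, u=1.16003, d=0.86205, q=0.49217, disc=e^(-rΔt)=0.99137
k=9 terminal: V=max(K-S,0) → 94.5010 87.4637 77.9939 65.2508 48.1029 25.0276 0.0000 0.0000 0.0000 0.0000
k=8: j=0 S=23.6170 intr=91.2430 cont=90.2519 V=91.2430[EX]; j=1 S=31.7804 intr=83.0796 cont=82.0884 V=83.0796[EX]; j=2 S=42.7656 intr=72.0944 cont=71.1032 V=72.0944[EX]; j=3 S=57.5480 intr=57.3120 cont=56.3209 V=57.3120[EX]; j=4 S=77.4400 intr=37.4200 cont=36.4288 V=37.4200[EX]; j=5 S=104.2079 intr=10.6521 cont=12.6001 V=12.6001[hold]; j=6 S=140.2284 intr=0.0000 cont=0.0000 V=0.0000[hold]; j=7 S=188.6997 intr=0.0000 cont=0.0000 V=0.0000[hold]; j=8 S=253.9257 intr=0.0000 cont=0.0000 V=0.0000[hold]  S*(8)=77.4400
k=7: j=0 S=27.3963 intr=87.4637 cont=86.4726 V=87.4637[EX]; j=1 S=36.8661 intr=77.9939 cont=77.0028 V=77.9939[EX]; j=2 S=49.6092 intr=65.2508 cont=64.2596 V=65.2508[EX]; j=3 S=66.7571 intr=48.1029 cont=47.1117 V=48.1029[EX]; j=4 S=89.8324 intr=25.0276 cont=24.9869 V=25.0276[EX]; j=5 S=120.8839 intr=0.0000 cont=6.3435 V=6.3435[hold]; j=6 S=162.6686 intr=0.0000 cont=0.0000 V=0.0000[hold]; j=7 S=218.8966 intr=0.0000 cont=0.0000 V=0.0000[hold]  S*(7)=89.8324
k=6: j=0 S=31.7804 intr=83.0796 cont=82.0884 V=83.0796[EX]; j=1 S=42.7656 intr=72.0944 cont=71.1032 V=72.0944[EX]; j=2 S=57.5480 intr=57.3120 cont=56.3209 V=57.3120[EX]; j=3 S=77.4400 intr=37.4200 cont=36.4288 V=37.4200[EX]; j=4 S=104.2079 intr=10.6521 cont=15.6953 V=15.6953[hold]; j=5 S=140.2284 intr=0.0000 cont=3.1936 V=3.1936[hold]; j=6 S=188.6997 intr=0.0000 cont=0.0000 V=0.0000[hold]  S*(6)=77.4400
k=5: j=0 S=36.8661 intr=77.9939 cont=77.0028 V=77.9939[EX]; j=1 S=49.6092 intr=65.2508 cont=64.2596 V=65.2508[EX]; j=2 S=66.7571 intr=48.1029 cont=47.1117 V=48.1029[EX]; j=3 S=89.8324 intr=25.0276 cont=26.4971 V=26.4971[hold]; j=4 S=120.8839 intr=0.0000 cont=9.4600 V=9.4600[hold]; j=5 S=162.6686 intr=0.0000 cont=1.6078 V=1.6078[hold]  S*(5)=66.7571
k=4: j=0 S=42.7656 intr=72.0944 cont=71.1032 V=72.0944[EX]; j=1 S=57.5480 intr=57.3120 cont=56.3209 V=57.3120[EX]; j=2 S=77.4400 intr=37.4200 cont=37.1459 V=37.4200[EX]; j=3 S=104.2079 intr=10.6521 cont=17.9557 V=17.9557[hold]; j=4 S=140.2284 intr=0.0000 cont=5.5471 V=5.5471[hold]  S*(4)=77.4400
k=3: j=0 S=49.6092 intr=65.2508 cont=64.2596 V=65.2508[EX]; j=1 S=66.7571 intr=48.1029 cont=47.1117 V=48.1029[EX]; j=2 S=89.8324 intr=25.0276 cont=27.6000 V=27.6000[hold]; j=3 S=120.8839 intr=0.0000 cont=11.7463 V=11.7463[hold]  S*(3)=66.7571
k=2: j=0 S=57.5480 intr=57.3120 cont=56.3209 V=57.3120[EX]; j=1 S=77.4400 intr=37.4200 cont=37.6840 V=37.6840[hold]; j=2 S=104.2079 intr=10.6521 cont=19.6265 V=19.6265[hold]  S*(2)=57.5480
k=1: j=0 S=66.7571 intr=48.1029 cont=47.2405 V=48.1029[EX]; j=1 S=89.8324 intr=25.0276 cont=28.5482 V=28.5482[hold]  S*(1)=66.7571
k=0: j=0 S=77.4400 intr=37.4200 cont=38.1466 V=38.1466[hold]  S*(0)=-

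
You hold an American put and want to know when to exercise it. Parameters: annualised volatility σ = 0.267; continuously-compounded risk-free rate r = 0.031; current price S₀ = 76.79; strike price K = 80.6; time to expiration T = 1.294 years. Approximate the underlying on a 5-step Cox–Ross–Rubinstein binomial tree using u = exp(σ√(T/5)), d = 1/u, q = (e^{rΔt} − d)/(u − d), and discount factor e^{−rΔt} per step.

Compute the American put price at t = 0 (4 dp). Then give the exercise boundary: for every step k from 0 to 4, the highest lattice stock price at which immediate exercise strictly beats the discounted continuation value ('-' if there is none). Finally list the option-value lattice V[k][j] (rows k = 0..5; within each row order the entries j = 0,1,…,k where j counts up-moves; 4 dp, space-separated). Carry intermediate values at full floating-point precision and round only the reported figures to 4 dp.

price = 10.2985
boundary = - - 58.5228 51.0899 58.5228
tree:
10.2985
15.4044 5.2704
22.0772 8.8649 1.6986
29.5101 14.3821 3.3950 0.0000
35.9990 22.0772 6.7858 0.0000 0.0000
41.6637 29.5101 13.5630 0.0000 0.0000 0.0000

Δt=0.25880  u=1.14549  d=0.87299  q=0.49566  discount=0.99201
step 5 (expiry): payoffs max(K−S,0) = 41.6637 29.5101 13.5630 0.0000 0.0000 0.0000
step 4: (k=4,j=0): S=44.6010, (K−S)⁺=35.9990, hold=35.3549 ⇒ V=35.9990 exercise | (k=4,j=1): S=58.5228, (K−S)⁺=22.0772, hold=21.4332 ⇒ V=22.0772 exercise | (k=4,j=2): S=76.7900, (K−S)⁺=3.8100, hold=6.7858 ⇒ V=6.7858 continue | (k=4,j=3): S=100.7591, (K−S)⁺=0.0000, hold=0.0000 ⇒ V=0.0000 continue | (k=4,j=4): S=132.2100, (K−S)⁺=0.0000, hold=0.0000 ⇒ V=0.0000 continue  boundary S*=58.5228
step 3: (k=3,j=0): S=51.0899, (K−S)⁺=29.5101, hold=28.8661 ⇒ V=29.5101 exercise | (k=3,j=1): S=67.0370, (K−S)⁺=13.5630, hold=14.3821 ⇒ V=14.3821 continue | (k=3,j=2): S=87.9619, (K−S)⁺=0.0000, hold=3.3950 ⇒ V=3.3950 continue | (k=3,j=3): S=115.4182, (K−S)⁺=0.0000, hold=0.0000 ⇒ V=0.0000 continue  boundary S*=51.0899
step 2: (k=2,j=0): S=58.5228, (K−S)⁺=22.0772, hold=21.8359 ⇒ V=22.0772 exercise | (k=2,j=1): S=76.7900, (K−S)⁺=3.8100, hold=8.8649 ⇒ V=8.8649 continue | (k=2,j=2): S=100.7591, (K−S)⁺=0.0000, hold=1.6986 ⇒ V=1.6986 continue  boundary S*=58.5228
step 1: (k=1,j=0): S=67.0370, (K−S)⁺=13.5630, hold=15.4044 ⇒ V=15.4044 continue | (k=1,j=1): S=87.9619, (K−S)⁺=0.0000, hold=5.2704 ⇒ V=5.2704 continue  boundary S*=-
step 0: (k=0,j=0): S=76.7900, (K−S)⁺=3.8100, hold=10.2985 ⇒ V=10.2985 continue  boundary S*=-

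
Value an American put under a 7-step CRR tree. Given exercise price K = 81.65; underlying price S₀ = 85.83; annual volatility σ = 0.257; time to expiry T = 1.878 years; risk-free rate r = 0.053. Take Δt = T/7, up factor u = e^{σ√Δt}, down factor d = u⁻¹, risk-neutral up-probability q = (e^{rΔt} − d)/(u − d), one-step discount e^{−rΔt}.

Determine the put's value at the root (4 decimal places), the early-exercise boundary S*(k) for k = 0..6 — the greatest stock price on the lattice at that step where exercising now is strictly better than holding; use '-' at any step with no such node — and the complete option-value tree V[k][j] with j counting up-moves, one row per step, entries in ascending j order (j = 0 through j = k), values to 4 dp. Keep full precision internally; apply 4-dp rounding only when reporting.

Δt=0.26829  u=1.14238  d=0.87536  q=0.52040  discount=0.98588
step 7 (expiry): payoffs max(K−S,0) = 47.8469 37.5356 24.0790 6.5176 0.0000 0.0000 0.0000 0.0000
step 6: (k=6,j=0): S=38.6161, (K−S)⁺=43.0339, hold=41.8811 ⇒ V=43.0339 exercise | (k=6,j=1): S=50.3955, (K−S)⁺=31.2545, hold=30.1017 ⇒ V=31.2545 exercise | (k=6,j=2): S=65.7681, (K−S)⁺=15.8819, hold=14.7291 ⇒ V=15.8819 exercise | (k=6,j=3): S=85.8300, (K−S)⁺=0.0000, hold=3.0817 ⇒ V=3.0817 continue | (k=6,j=4): S=112.0115, (K−S)⁺=0.0000, hold=0.0000 ⇒ V=0.0000 continue | (k=6,j=5): S=146.1794, (K−S)⁺=0.0000, hold=0.0000 ⇒ V=0.0000 continue | (k=6,j=6): S=190.7698, (K−S)⁺=0.0000, hold=0.0000 ⇒ V=0.0000 continue  boundary S*=65.7681
step 5: (k=5,j=0): S=44.1144, (K−S)⁺=37.5356, hold=36.3828 ⇒ V=37.5356 exercise | (k=5,j=1): S=57.5710, (K−S)⁺=24.0790, hold=22.9262 ⇒ V=24.0790 exercise | (k=5,j=2): S=75.1324, (K−S)⁺=6.5176, hold=9.0904 ⇒ V=9.0904 continue | (k=5,j=3): S=98.0507, (K−S)⁺=0.0000, hold=1.4571 ⇒ V=1.4571 continue | (k=5,j=4): S=127.9600, (K−S)⁺=0.0000, hold=0.0000 ⇒ V=0.0000 continue | (k=5,j=5): S=166.9929, (K−S)⁺=0.0000, hold=0.0000 ⇒ V=0.0000 continue  boundary S*=57.5710
step 4: (k=4,j=0): S=50.3955, (K−S)⁺=31.2545, hold=30.1017 ⇒ V=31.2545 exercise | (k=4,j=1): S=65.7681, (K−S)⁺=15.8819, hold=16.0491 ⇒ V=16.0491 continue | (k=4,j=2): S=85.8300, (K−S)⁺=0.0000, hold=5.0458 ⇒ V=5.0458 continue | (k=4,j=3): S=112.0115, (K−S)⁺=0.0000, hold=0.6890 ⇒ V=0.6890 continue | (k=4,j=4): S=146.1794, (K−S)⁺=0.0000, hold=0.0000 ⇒ V=0.0000 continue  boundary S*=50.3955
step 3: (k=3,j=0): S=57.5710, (K−S)⁺=24.0790, hold=23.0120 ⇒ V=24.0790 exercise | (k=3,j=1): S=75.1324, (K−S)⁺=6.5176, hold=10.1772 ⇒ V=10.1772 continue | (k=3,j=2): S=98.0507, (K−S)⁺=0.0000, hold=2.7393 ⇒ V=2.7393 continue | (k=3,j=3): S=127.9600, (K−S)⁺=0.0000, hold=0.3258 ⇒ V=0.3258 continue  boundary S*=57.5710
step 2: (k=2,j=0): S=65.7681, (K−S)⁺=15.8819, hold=16.6067 ⇒ V=16.6067 continue | (k=2,j=1): S=85.8300, (K−S)⁺=0.0000, hold=6.2175 ⇒ V=6.2175 continue | (k=2,j=2): S=112.0115, (K−S)⁺=0.0000, hold=1.4623 ⇒ V=1.4623 continue  boundary S*=-
step 1: (k=1,j=0): S=75.1324, (K−S)⁺=6.5176, hold=11.0420 ⇒ V=11.0420 continue | (k=1,j=1): S=98.0507, (K−S)⁺=0.0000, hold=3.6900 ⇒ V=3.6900 continue  boundary S*=-
step 0: (k=0,j=0): S=85.8300, (K−S)⁺=0.0000, hold=7.1141 ⇒ V=7.1141 continue  boundary S*=-

price = 7.1141
boundary = - - - 57.5710 50.3955 57.5710 65.7681
tree:
7.1141
11.0420 3.6900
16.6067 6.2175 1.4623
24.0790 10.1772 2.7393 0.3258
31.2545 16.0491 5.0458 0.6890 0.0000
37.5356 24.0790 9.0904 1.4571 0.0000 0.0000
43.0339 31.2545 15.8819 3.0817 0.0000 0.0000 0.0000
47.8469 37.5356 24.0790 6.5176 0.0000 0.0000 0.0000 0.0000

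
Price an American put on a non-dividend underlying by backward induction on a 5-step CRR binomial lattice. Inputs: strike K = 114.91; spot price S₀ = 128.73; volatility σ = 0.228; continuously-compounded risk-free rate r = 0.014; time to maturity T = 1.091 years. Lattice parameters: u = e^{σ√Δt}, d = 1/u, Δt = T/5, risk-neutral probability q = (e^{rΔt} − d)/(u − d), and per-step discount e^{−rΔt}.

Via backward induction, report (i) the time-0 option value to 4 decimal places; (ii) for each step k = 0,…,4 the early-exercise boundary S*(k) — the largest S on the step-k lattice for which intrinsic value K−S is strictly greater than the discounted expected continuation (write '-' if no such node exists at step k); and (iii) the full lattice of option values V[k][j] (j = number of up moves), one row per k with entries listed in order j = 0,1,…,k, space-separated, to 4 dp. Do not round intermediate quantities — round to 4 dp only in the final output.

Δt=0.21820  u=1.11238  d=0.89897  q=0.48774  discount=0.99695
step 5 (expiry): payoffs max(K−S,0) = 39.3292 21.3870 0.0000 0.0000 0.0000 0.0000
step 4: (k=4,j=0): S=84.0746, (K−S)⁺=30.8354, hold=30.4849 ⇒ V=30.8354 exercise | (k=4,j=1): S=104.0333, (K−S)⁺=10.8767, hold=10.9224 ⇒ V=10.9224 continue | (k=4,j=2): S=128.7300, (K−S)⁺=0.0000, hold=0.0000 ⇒ V=0.0000 continue | (k=4,j=3): S=159.2895, (K−S)⁺=0.0000, hold=0.0000 ⇒ V=0.0000 continue | (k=4,j=4): S=197.1036, (K−S)⁺=0.0000, hold=0.0000 ⇒ V=0.0000 continue  boundary S*=84.0746
step 3: (k=3,j=0): S=93.5230, (K−S)⁺=21.3870, hold=21.0587 ⇒ V=21.3870 exercise | (k=3,j=1): S=115.7247, (K−S)⁺=0.0000, hold=5.5781 ⇒ V=5.5781 continue | (k=3,j=2): S=143.1969, (K−S)⁺=0.0000, hold=0.0000 ⇒ V=0.0000 continue | (k=3,j=3): S=177.1907, (K−S)⁺=0.0000, hold=0.0000 ⇒ V=0.0000 continue  boundary S*=93.5230
step 2: (k=2,j=0): S=104.0333, (K−S)⁺=10.8767, hold=13.6347 ⇒ V=13.6347 continue | (k=2,j=1): S=128.7300, (K−S)⁺=0.0000, hold=2.8487 ⇒ V=2.8487 continue | (k=2,j=2): S=159.2895, (K−S)⁺=0.0000, hold=0.0000 ⇒ V=0.0000 continue  boundary S*=-
step 1: (k=1,j=0): S=115.7247, (K−S)⁺=0.0000, hold=8.3484 ⇒ V=8.3484 continue | (k=1,j=1): S=143.1969, (K−S)⁺=0.0000, hold=1.4549 ⇒ V=1.4549 continue  boundary S*=-
step 0: (k=0,j=0): S=128.7300, (K−S)⁺=0.0000, hold=4.9710 ⇒ V=4.9710 continue  boundary S*=-

price = 4.9710
boundary = - - - 93.5230 84.0746
tree:
4.9710
8.3484 1.4549
13.6347 2.8487 0.0000
21.3870 5.5781 0.0000 0.0000
30.8354 10.9224 0.0000 0.0000 0.0000
39.3292 21.3870 0.0000 0.0000 0.0000 0.0000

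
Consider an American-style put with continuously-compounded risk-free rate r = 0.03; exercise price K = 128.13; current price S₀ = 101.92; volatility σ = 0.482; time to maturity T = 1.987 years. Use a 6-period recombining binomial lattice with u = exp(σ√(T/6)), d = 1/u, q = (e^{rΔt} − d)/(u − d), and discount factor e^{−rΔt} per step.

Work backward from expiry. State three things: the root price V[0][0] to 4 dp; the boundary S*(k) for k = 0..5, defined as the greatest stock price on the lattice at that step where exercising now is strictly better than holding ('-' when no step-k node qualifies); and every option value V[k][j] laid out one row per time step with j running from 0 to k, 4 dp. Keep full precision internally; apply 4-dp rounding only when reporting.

price = 42.3125
boundary = - - 58.5238 44.3475 58.5238 77.2318
tree:
42.3125
55.2371 27.3844
69.6062 38.8230 13.9487
83.7825 53.1518 22.0933 4.2589
94.5248 69.6062 34.1308 7.8046 0.0000
102.6650 83.7825 50.8982 14.3024 0.0000 0.0000
108.8334 94.5248 69.6062 26.2100 0.0000 0.0000 0.0000

Δt=0.33117  u=1.31966  d=0.75777  q=0.44887  discount=0.99011
step 6 (expiry): payoffs max(K−S,0) = 108.8334 94.5248 69.6062 26.2100 0.0000 0.0000 0.0000
step 5: (k=5,j=0): S=25.4650, (K−S)⁺=102.6650, hold=101.3984 ⇒ V=102.6650 exercise | (k=5,j=1): S=44.3475, (K−S)⁺=83.7825, hold=82.5158 ⇒ V=83.7825 exercise | (k=5,j=2): S=77.2318, (K−S)⁺=50.8982, hold=49.6315 ⇒ V=50.8982 exercise | (k=5,j=3): S=134.5001, (K−S)⁺=0.0000, hold=14.3024 ⇒ V=14.3024 continue | (k=5,j=4): S=234.2336, (K−S)⁺=0.0000, hold=0.0000 ⇒ V=0.0000 continue | (k=5,j=5): S=407.9207, (K−S)⁺=0.0000, hold=0.0000 ⇒ V=0.0000 continue  boundary S*=77.2318
step 4: (k=4,j=0): S=33.6052, (K−S)⁺=94.5248, hold=93.2581 ⇒ V=94.5248 exercise | (k=4,j=1): S=58.5238, (K−S)⁺=69.6062, hold=68.3395 ⇒ V=69.6062 exercise | (k=4,j=2): S=101.9200, (K−S)⁺=26.2100, hold=34.1308 ⇒ V=34.1308 continue | (k=4,j=3): S=177.4949, (K−S)⁺=0.0000, hold=7.8046 ⇒ V=7.8046 continue | (k=4,j=4): S=309.1096, (K−S)⁺=0.0000, hold=0.0000 ⇒ V=0.0000 continue  boundary S*=58.5238
step 3: (k=3,j=0): S=44.3475, (K−S)⁺=83.7825, hold=82.5158 ⇒ V=83.7825 exercise | (k=3,j=1): S=77.2318, (K−S)⁺=50.8982, hold=53.1518 ⇒ V=53.1518 continue | (k=3,j=2): S=134.5001, (K−S)⁺=0.0000, hold=22.0933 ⇒ V=22.0933 continue | (k=3,j=3): S=234.2336, (K−S)⁺=0.0000, hold=4.2589 ⇒ V=4.2589 continue  boundary S*=44.3475
step 2: (k=2,j=0): S=58.5238, (K−S)⁺=69.6062, hold=69.3410 ⇒ V=69.6062 exercise | (k=2,j=1): S=101.9200, (K−S)⁺=26.2100, hold=38.8230 ⇒ V=38.8230 continue | (k=2,j=2): S=177.4949, (K−S)⁺=0.0000, hold=13.9487 ⇒ V=13.9487 continue  boundary S*=58.5238
step 1: (k=1,j=0): S=77.2318, (K−S)⁺=50.8982, hold=55.2371 ⇒ V=55.2371 continue | (k=1,j=1): S=134.5001, (K−S)⁺=0.0000, hold=27.3844 ⇒ V=27.3844 continue  boundary S*=-
step 0: (k=0,j=0): S=101.9200, (K−S)⁺=26.2100, hold=42.3125 ⇒ V=42.3125 continue  boundary S*=-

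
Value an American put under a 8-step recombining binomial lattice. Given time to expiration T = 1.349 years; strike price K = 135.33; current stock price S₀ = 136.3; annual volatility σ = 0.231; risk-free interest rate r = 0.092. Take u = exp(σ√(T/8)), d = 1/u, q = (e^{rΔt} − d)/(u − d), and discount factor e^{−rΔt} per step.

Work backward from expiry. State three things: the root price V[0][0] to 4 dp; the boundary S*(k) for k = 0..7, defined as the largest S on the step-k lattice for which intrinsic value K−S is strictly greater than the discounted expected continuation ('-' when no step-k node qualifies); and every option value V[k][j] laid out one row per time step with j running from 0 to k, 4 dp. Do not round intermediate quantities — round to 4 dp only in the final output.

price = 8.4683
boundary = - - 112.7466 102.5433 112.7466 102.5433 112.7466 123.9652
tree:
8.4683
14.0589 4.2874
22.5834 7.7162 1.6978
32.7867 13.4600 3.3934 0.4055
42.0666 22.5834 6.6271 0.9330 0.0000
50.5068 32.7867 12.5317 2.1467 0.0000 0.0000
58.1831 42.0666 22.5834 4.9393 0.0000 0.0000 0.0000
65.1647 50.5068 32.7867 11.3648 0.0000 0.0000 0.0000 0.0000
71.5145 58.1831 42.0666 22.5834 0.0000 0.0000 0.0000 0.0000 0.0000

Δt=0.16862  u=1.09950  d=0.90950  q=0.55859  discount=0.98461
step 8 (expiry): payoffs max(K−S,0) = 71.5145 58.1831 42.0666 22.5834 0.0000 0.0000 0.0000 0.0000 0.0000
step 7: (k=7,j=0): S=70.1653, (K−S)⁺=65.1647, hold=63.0815 ⇒ V=65.1647 exercise | (k=7,j=1): S=84.8232, (K−S)⁺=50.5068, hold=48.4235 ⇒ V=50.5068 exercise | (k=7,j=2): S=102.5433, (K−S)⁺=32.7867, hold=30.7035 ⇒ V=32.7867 exercise | (k=7,j=3): S=123.9652, (K−S)⁺=11.3648, hold=9.8151 ⇒ V=11.3648 exercise | (k=7,j=4): S=149.8622, (K−S)⁺=0.0000, hold=0.0000 ⇒ V=0.0000 continue | (k=7,j=5): S=181.1693, (K−S)⁺=0.0000, hold=0.0000 ⇒ V=0.0000 continue | (k=7,j=6): S=219.0165, (K−S)⁺=0.0000, hold=0.0000 ⇒ V=0.0000 continue | (k=7,j=7): S=264.7703, (K−S)⁺=0.0000, hold=0.0000 ⇒ V=0.0000 continue  boundary S*=123.9652
step 6: (k=6,j=0): S=77.1469, (K−S)⁺=58.1831, hold=56.0998 ⇒ V=58.1831 exercise | (k=6,j=1): S=93.2634, (K−S)⁺=42.0666, hold=39.9834 ⇒ V=42.0666 exercise | (k=6,j=2): S=112.7466, (K−S)⁺=22.5834, hold=20.5002 ⇒ V=22.5834 exercise | (k=6,j=3): S=136.3000, (K−S)⁺=0.0000, hold=4.9393 ⇒ V=4.9393 continue | (k=6,j=4): S=164.7738, (K−S)⁺=0.0000, hold=0.0000 ⇒ V=0.0000 continue | (k=6,j=5): S=199.1960, (K−S)⁺=0.0000, hold=0.0000 ⇒ V=0.0000 continue | (k=6,j=6): S=240.8092, (K−S)⁺=0.0000, hold=0.0000 ⇒ V=0.0000 continue  boundary S*=112.7466
step 5: (k=5,j=0): S=84.8232, (K−S)⁺=50.5068, hold=48.4235 ⇒ V=50.5068 exercise | (k=5,j=1): S=102.5433, (K−S)⁺=32.7867, hold=30.7035 ⇒ V=32.7867 exercise | (k=5,j=2): S=123.9652, (K−S)⁺=11.3648, hold=12.5317 ⇒ V=12.5317 continue | (k=5,j=3): S=149.8622, (K−S)⁺=0.0000, hold=2.1467 ⇒ V=2.1467 continue | (k=5,j=4): S=181.1693, (K−S)⁺=0.0000, hold=0.0000 ⇒ V=0.0000 continue | (k=5,j=5): S=219.0165, (K−S)⁺=0.0000, hold=0.0000 ⇒ V=0.0000 continue  boundary S*=102.5433
step 4: (k=4,j=0): S=93.2634, (K−S)⁺=42.0666, hold=39.9834 ⇒ V=42.0666 exercise | (k=4,j=1): S=112.7466, (K−S)⁺=22.5834, hold=21.1419 ⇒ V=22.5834 exercise | (k=4,j=2): S=136.3000, (K−S)⁺=0.0000, hold=6.6271 ⇒ V=6.6271 continue | (k=4,j=3): S=164.7738, (K−S)⁺=0.0000, hold=0.9330 ⇒ V=0.9330 continue | (k=4,j=4): S=199.1960, (K−S)⁺=0.0000, hold=0.0000 ⇒ V=0.0000 continue  boundary S*=112.7466
step 3: (k=3,j=0): S=102.5433, (K−S)⁺=32.7867, hold=30.7035 ⇒ V=32.7867 exercise | (k=3,j=1): S=123.9652, (K−S)⁺=11.3648, hold=13.4600 ⇒ V=13.4600 continue | (k=3,j=2): S=149.8622, (K−S)⁺=0.0000, hold=3.3934 ⇒ V=3.3934 continue | (k=3,j=3): S=181.1693, (K−S)⁺=0.0000, hold=0.4055 ⇒ V=0.4055 continue  boundary S*=102.5433
step 2: (k=2,j=0): S=112.7466, (K−S)⁺=22.5834, hold=21.6525 ⇒ V=22.5834 exercise | (k=2,j=1): S=136.3000, (K−S)⁺=0.0000, hold=7.7162 ⇒ V=7.7162 continue | (k=2,j=2): S=164.7738, (K−S)⁺=0.0000, hold=1.6978 ⇒ V=1.6978 continue  boundary S*=112.7466
step 1: (k=1,j=0): S=123.9652, (K−S)⁺=11.3648, hold=14.0589 ⇒ V=14.0589 continue | (k=1,j=1): S=149.8622, (K−S)⁺=0.0000, hold=4.2874 ⇒ V=4.2874 continue  boundary S*=-
step 0: (k=0,j=0): S=136.3000, (K−S)⁺=0.0000, hold=8.4683 ⇒ V=8.4683 continue  boundary S*=-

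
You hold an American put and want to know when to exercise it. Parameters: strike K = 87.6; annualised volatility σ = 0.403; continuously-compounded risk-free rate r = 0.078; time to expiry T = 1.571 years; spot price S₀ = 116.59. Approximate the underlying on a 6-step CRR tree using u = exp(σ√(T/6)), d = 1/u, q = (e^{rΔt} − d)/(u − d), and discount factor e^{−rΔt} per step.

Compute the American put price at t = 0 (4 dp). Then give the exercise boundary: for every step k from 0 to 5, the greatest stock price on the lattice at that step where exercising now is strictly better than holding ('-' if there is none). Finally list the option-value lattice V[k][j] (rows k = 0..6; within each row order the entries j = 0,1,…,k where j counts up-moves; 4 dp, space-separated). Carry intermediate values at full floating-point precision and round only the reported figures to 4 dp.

price = 6.4071
boundary = - - - - 51.1012 62.8042
tree:
6.4071
10.4174 2.6349
16.4684 4.7565 0.6079
25.1119 8.4480 1.2367 0.0000
36.4988 14.6874 2.5159 0.0000 0.0000
46.0210 24.7958 5.1184 0.0000 0.0000 0.0000
53.7689 36.4988 10.4126 0.0000 0.0000 0.0000 0.0000

params: Δt=0.26183 u=1.22902 d=0.81366 q=0.49830 e^(-rΔt)=0.97978
t_6 payoffs: 53.7689 36.4988 10.4126 0.0000 0.0000 0.0000 0.0000
t_5: node(5,0) S=41.5790 payoff=46.0210 vs cont=44.2501 → 46.0210 [stop]  node(5,1) S=62.8042 payoff=24.7958 vs cont=23.0249 → 24.7958 [stop]  node(5,2) S=94.8645 payoff=0.0000 vs cont=5.1184 → 5.1184 [wait]  node(5,3) S=143.2910 payoff=0.0000 vs cont=0.0000 → 0.0000 [wait]  node(5,4) S=216.4381 payoff=0.0000 vs cont=0.0000 → 0.0000 [wait]  node(5,5) S=326.9254 payoff=0.0000 vs cont=0.0000 → 0.0000 [wait]  ⇒ S*(5)=62.8042
t_4: node(4,0) S=51.1012 payoff=36.4988 vs cont=34.7279 → 36.4988 [stop]  node(4,1) S=77.1874 payoff=10.4126 vs cont=14.6874 → 14.6874 [wait]  node(4,2) S=116.5900 payoff=0.0000 vs cont=2.5159 → 2.5159 [wait]  node(4,3) S=176.1068 payoff=0.0000 vs cont=0.0000 → 0.0000 [wait]  node(4,4) S=266.0059 payoff=0.0000 vs cont=0.0000 → 0.0000 [wait]  ⇒ S*(4)=51.1012
t_3: node(3,0) S=62.8042 payoff=24.7958 vs cont=25.1119 → 25.1119 [wait]  node(3,1) S=94.8645 payoff=0.0000 vs cont=8.4480 → 8.4480 [wait]  node(3,2) S=143.2910 payoff=0.0000 vs cont=1.2367 → 1.2367 [wait]  node(3,3) S=216.4381 payoff=0.0000 vs cont=0.0000 → 0.0000 [wait]  ⇒ S*(3)=-
t_2: node(2,0) S=77.1874 payoff=10.4126 vs cont=16.4684 → 16.4684 [wait]  node(2,1) S=116.5900 payoff=0.0000 vs cont=4.7565 → 4.7565 [wait]  node(2,2) S=176.1068 payoff=0.0000 vs cont=0.6079 → 0.6079 [wait]  ⇒ S*(2)=-
t_1: node(1,0) S=94.8645 payoff=0.0000 vs cont=10.4174 → 10.4174 [wait]  node(1,1) S=143.2910 payoff=0.0000 vs cont=2.6349 → 2.6349 [wait]  ⇒ S*(1)=-
t_0: node(0,0) S=116.5900 payoff=0.0000 vs cont=6.4071 → 6.4071 [wait]  ⇒ S*(0)=-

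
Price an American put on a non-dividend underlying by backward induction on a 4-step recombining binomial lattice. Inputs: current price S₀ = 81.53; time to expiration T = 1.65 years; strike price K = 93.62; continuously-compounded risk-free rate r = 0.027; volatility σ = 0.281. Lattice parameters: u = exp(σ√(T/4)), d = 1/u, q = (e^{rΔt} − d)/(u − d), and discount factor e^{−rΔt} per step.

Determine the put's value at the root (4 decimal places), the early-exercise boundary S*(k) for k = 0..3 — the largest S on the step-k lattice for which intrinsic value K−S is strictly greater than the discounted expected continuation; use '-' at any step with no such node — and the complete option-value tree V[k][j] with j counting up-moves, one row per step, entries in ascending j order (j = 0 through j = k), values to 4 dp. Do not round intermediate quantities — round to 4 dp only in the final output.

price = 18.0239
boundary = - - 56.8275 68.0672
tree:
18.0239
26.3685 9.6092
36.7925 15.9457 3.1254
46.1763 25.5528 6.1471 0.0000
54.0105 36.7925 12.0900 0.0000 0.0000

params: Δt=0.41250 u=1.19779 d=0.83487 q=0.48586 e^(-rΔt)=0.98892
t_4 payoffs: 54.0105 36.7925 12.0900 0.0000 0.0000
t_3: node(3,0) S=47.4437 payoff=46.1763 vs cont=45.1394 → 46.1763 [stop]  node(3,1) S=68.0672 payoff=25.5528 vs cont=24.5159 → 25.5528 [stop]  node(3,2) S=97.6556 payoff=0.0000 vs cont=6.1471 → 6.1471 [wait]  node(3,3) S=140.1058 payoff=0.0000 vs cont=0.0000 → 0.0000 [wait]  ⇒ S*(3)=68.0672
t_2: node(2,0) S=56.8275 payoff=36.7925 vs cont=35.7556 → 36.7925 [stop]  node(2,1) S=81.5300 payoff=12.0900 vs cont=15.9457 → 15.9457 [wait]  node(2,2) S=116.9705 payoff=0.0000 vs cont=3.1254 → 3.1254 [wait]  ⇒ S*(2)=56.8275
t_1: node(1,0) S=68.0672 payoff=25.5528 vs cont=26.3685 → 26.3685 [wait]  node(1,1) S=97.6556 payoff=0.0000 vs cont=9.6092 → 9.6092 [wait]  ⇒ S*(1)=-
t_0: node(0,0) S=81.5300 payoff=12.0900 vs cont=18.0239 → 18.0239 [wait]  ⇒ S*(0)=-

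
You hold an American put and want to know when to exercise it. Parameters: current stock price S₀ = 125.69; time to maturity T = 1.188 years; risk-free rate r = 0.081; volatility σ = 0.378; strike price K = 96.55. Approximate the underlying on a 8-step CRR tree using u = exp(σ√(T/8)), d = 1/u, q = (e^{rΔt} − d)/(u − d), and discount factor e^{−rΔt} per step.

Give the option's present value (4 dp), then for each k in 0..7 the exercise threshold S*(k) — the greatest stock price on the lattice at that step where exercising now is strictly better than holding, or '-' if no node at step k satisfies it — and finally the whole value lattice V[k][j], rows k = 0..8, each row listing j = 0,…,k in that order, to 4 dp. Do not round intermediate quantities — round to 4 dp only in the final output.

price = 4.7878
boundary = - - - - 70.1867 60.6727 70.1867 81.1926
tree:
4.7878
7.6640 2.0836
11.9622 3.6353 0.6128
18.1023 6.2312 1.1782 0.0734
26.3633 10.4398 2.2560 0.1502 0.0000
35.8773 16.9602 4.2997 0.3071 0.0000 0.0000
44.1016 26.3633 8.1512 0.6280 0.0000 0.0000 0.0000
51.2112 35.8773 15.3574 1.2841 0.0000 0.0000 0.0000 0.0000
57.3570 44.1016 26.3633 2.6257 0.0000 0.0000 0.0000 0.0000 0.0000

params: Δt=0.14850 u=1.15681 d=0.86445 q=0.50504 e^(-rΔt)=0.98804
t_8 payoffs: 57.3570 44.1016 26.3633 2.6257 0.0000 0.0000 0.0000 0.0000 0.0000
t_7: node(7,0) S=45.3388 payoff=51.2112 vs cont=50.0568 → 51.2112 [stop]  node(7,1) S=60.6727 payoff=35.8773 vs cont=34.7229 → 35.8773 [stop]  node(7,2) S=81.1926 payoff=15.3574 vs cont=14.2030 → 15.3574 [stop]  node(7,3) S=108.6524 payoff=0.0000 vs cont=1.2841 → 1.2841 [wait]  node(7,4) S=145.3993 payoff=0.0000 vs cont=0.0000 → 0.0000 [wait]  node(7,5) S=194.5742 payoff=0.0000 vs cont=0.0000 → 0.0000 [wait]  node(7,6) S=260.3803 payoff=0.0000 vs cont=0.0000 → 0.0000 [wait]  node(7,7) S=348.4425 payoff=0.0000 vs cont=0.0000 → 0.0000 [wait]  ⇒ S*(7)=81.1926
t_6: node(6,0) S=52.4484 payoff=44.1016 vs cont=42.9473 → 44.1016 [stop]  node(6,1) S=70.1867 payoff=26.3633 vs cont=25.2089 → 26.3633 [stop]  node(6,2) S=93.9243 payoff=2.6257 vs cont=8.1512 → 8.1512 [wait]  node(6,3) S=125.6900 payoff=0.0000 vs cont=0.6280 → 0.6280 [wait]  node(6,4) S=168.1991 payoff=0.0000 vs cont=0.0000 → 0.0000 [wait]  node(6,5) S=225.0850 payoff=0.0000 vs cont=0.0000 → 0.0000 [wait]  node(6,6) S=301.2101 payoff=0.0000 vs cont=0.0000 → 0.0000 [wait]  ⇒ S*(6)=70.1867
t_5: node(5,0) S=60.6727 payoff=35.8773 vs cont=34.7229 → 35.8773 [stop]  node(5,1) S=81.1926 payoff=15.3574 vs cont=16.9602 → 16.9602 [wait]  node(5,2) S=108.6524 payoff=0.0000 vs cont=4.2997 → 4.2997 [wait]  node(5,3) S=145.3993 payoff=0.0000 vs cont=0.3071 → 0.3071 [wait]  node(5,4) S=194.5742 payoff=0.0000 vs cont=0.0000 → 0.0000 [wait]  node(5,5) S=260.3803 payoff=0.0000 vs cont=0.0000 → 0.0000 [wait]  ⇒ S*(5)=60.6727
t_4: node(4,0) S=70.1867 payoff=26.3633 vs cont=26.0087 → 26.3633 [stop]  node(4,1) S=93.9243 payoff=2.6257 vs cont=10.4398 → 10.4398 [wait]  node(4,2) S=125.6900 payoff=0.0000 vs cont=2.2560 → 2.2560 [wait]  node(4,3) S=168.1991 payoff=0.0000 vs cont=0.1502 → 0.1502 [wait]  node(4,4) S=225.0850 payoff=0.0000 vs cont=0.0000 → 0.0000 [wait]  ⇒ S*(4)=70.1867
t_3: node(3,0) S=81.1926 payoff=15.3574 vs cont=18.1023 → 18.1023 [wait]  node(3,1) S=108.6524 payoff=0.0000 vs cont=6.2312 → 6.2312 [wait]  node(3,2) S=145.3993 payoff=0.0000 vs cont=1.1782 → 1.1782 [wait]  node(3,3) S=194.5742 payoff=0.0000 vs cont=0.0734 → 0.0734 [wait]  ⇒ S*(3)=-
t_2: node(2,0) S=93.9243 payoff=2.6257 vs cont=11.9622 → 11.9622 [wait]  node(2,1) S=125.6900 payoff=0.0000 vs cont=3.6353 → 3.6353 [wait]  node(2,2) S=168.1991 payoff=0.0000 vs cont=0.6128 → 0.6128 [wait]  ⇒ S*(2)=-
t_1: node(1,0) S=108.6524 payoff=0.0000 vs cont=7.6640 → 7.6640 [wait]  node(1,1) S=145.3993 payoff=0.0000 vs cont=2.0836 → 2.0836 [wait]  ⇒ S*(1)=-
t_0: node(0,0) S=125.6900 payoff=0.0000 vs cont=4.7878 → 4.7878 [wait]  ⇒ S*(0)=-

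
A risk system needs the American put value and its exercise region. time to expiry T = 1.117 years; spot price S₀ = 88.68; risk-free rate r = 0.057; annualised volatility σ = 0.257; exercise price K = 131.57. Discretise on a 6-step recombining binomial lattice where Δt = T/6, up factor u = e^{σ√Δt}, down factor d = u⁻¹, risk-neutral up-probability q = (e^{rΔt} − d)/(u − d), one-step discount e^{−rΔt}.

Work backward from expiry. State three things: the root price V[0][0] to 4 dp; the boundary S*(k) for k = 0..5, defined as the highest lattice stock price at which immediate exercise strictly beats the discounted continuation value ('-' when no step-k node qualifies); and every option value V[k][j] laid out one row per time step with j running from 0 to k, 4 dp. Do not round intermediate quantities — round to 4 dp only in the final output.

Δt=0.18617  u=1.11727  d=0.89504  q=0.52031  discount=0.98944
step 6 (expiry): payoffs max(K−S,0) = 85.9791 74.6593 60.5289 42.8900 20.8715 0.0000 0.0000
step 5: (k=5,j=0): S=50.9373, (K−S)⁺=80.6327, hold=79.2440 ⇒ V=80.6327 exercise | (k=5,j=1): S=63.5846, (K−S)⁺=67.9854, hold=66.5967 ⇒ V=67.9854 exercise | (k=5,j=2): S=79.3721, (K−S)⁺=52.1979, hold=50.8092 ⇒ V=52.1979 exercise | (k=5,j=3): S=99.0795, (K−S)⁺=32.4905, hold=31.1018 ⇒ V=32.4905 exercise | (k=5,j=4): S=123.6801, (K−S)⁺=7.8899, hold=9.9062 ⇒ V=9.9062 continue | (k=5,j=5): S=154.3888, (K−S)⁺=0.0000, hold=0.0000 ⇒ V=0.0000 continue  boundary S*=99.0795
step 4: (k=4,j=0): S=56.9107, (K−S)⁺=74.6593, hold=73.2706 ⇒ V=74.6593 exercise | (k=4,j=1): S=71.0411, (K−S)⁺=60.5289, hold=59.1401 ⇒ V=60.5289 exercise | (k=4,j=2): S=88.6800, (K−S)⁺=42.8900, hold=41.5012 ⇒ V=42.8900 exercise | (k=4,j=3): S=110.6985, (K−S)⁺=20.8715, hold=20.5207 ⇒ V=20.8715 exercise | (k=4,j=4): S=138.1840, (K−S)⁺=0.0000, hold=4.7017 ⇒ V=4.7017 continue  boundary S*=110.6985
step 3: (k=3,j=0): S=63.5846, (K−S)⁺=67.9854, hold=66.5967 ⇒ V=67.9854 exercise | (k=3,j=1): S=79.3721, (K−S)⁺=52.1979, hold=50.8092 ⇒ V=52.1979 exercise | (k=3,j=2): S=99.0795, (K−S)⁺=32.4905, hold=31.1018 ⇒ V=32.4905 exercise | (k=3,j=3): S=123.6801, (K−S)⁺=7.8899, hold=12.3267 ⇒ V=12.3267 continue  boundary S*=99.0795
step 2: (k=2,j=0): S=71.0411, (K−S)⁺=60.5289, hold=59.1401 ⇒ V=60.5289 exercise | (k=2,j=1): S=88.6800, (K−S)⁺=42.8900, hold=41.5012 ⇒ V=42.8900 exercise | (k=2,j=2): S=110.6985, (K−S)⁺=20.8715, hold=21.7669 ⇒ V=21.7669 continue  boundary S*=88.6800
step 1: (k=1,j=0): S=79.3721, (K−S)⁺=52.1979, hold=50.8092 ⇒ V=52.1979 exercise | (k=1,j=1): S=99.0795, (K−S)⁺=32.4905, hold=31.5627 ⇒ V=32.4905 exercise  boundary S*=99.0795
step 0: (k=0,j=0): S=88.6800, (K−S)⁺=42.8900, hold=41.5012 ⇒ V=42.8900 exercise  boundary S*=88.6800

price = 42.8900
boundary = 88.6800 99.0795 88.6800 99.0795 110.6985 99.0795
tree:
42.8900
52.1979 32.4905
60.5289 42.8900 21.7669
67.9854 52.1979 32.4905 12.3267
74.6593 60.5289 42.8900 20.8715 4.7017
80.6327 67.9854 52.1979 32.4905 9.9062 0.0000
85.9791 74.6593 60.5289 42.8900 20.8715 0.0000 0.0000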